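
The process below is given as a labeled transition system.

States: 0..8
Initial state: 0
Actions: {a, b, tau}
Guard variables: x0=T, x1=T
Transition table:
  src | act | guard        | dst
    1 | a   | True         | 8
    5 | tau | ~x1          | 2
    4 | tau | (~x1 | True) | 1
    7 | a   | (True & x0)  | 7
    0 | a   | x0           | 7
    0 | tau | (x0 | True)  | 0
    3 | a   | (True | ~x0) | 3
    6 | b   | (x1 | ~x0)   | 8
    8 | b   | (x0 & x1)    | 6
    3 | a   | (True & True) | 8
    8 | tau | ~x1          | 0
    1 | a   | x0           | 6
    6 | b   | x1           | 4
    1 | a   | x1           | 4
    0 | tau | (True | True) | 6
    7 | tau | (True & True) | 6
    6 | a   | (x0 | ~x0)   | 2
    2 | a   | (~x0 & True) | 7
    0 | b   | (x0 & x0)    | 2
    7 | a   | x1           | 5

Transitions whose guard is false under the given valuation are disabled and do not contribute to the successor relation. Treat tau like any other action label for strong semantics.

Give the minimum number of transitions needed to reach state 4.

BFS to 4:
  L0 = {0}
  L1 = {2,6,7}
  L2 = {4,5,8}
4 enters at depth 2; path tau·b

Answer: 2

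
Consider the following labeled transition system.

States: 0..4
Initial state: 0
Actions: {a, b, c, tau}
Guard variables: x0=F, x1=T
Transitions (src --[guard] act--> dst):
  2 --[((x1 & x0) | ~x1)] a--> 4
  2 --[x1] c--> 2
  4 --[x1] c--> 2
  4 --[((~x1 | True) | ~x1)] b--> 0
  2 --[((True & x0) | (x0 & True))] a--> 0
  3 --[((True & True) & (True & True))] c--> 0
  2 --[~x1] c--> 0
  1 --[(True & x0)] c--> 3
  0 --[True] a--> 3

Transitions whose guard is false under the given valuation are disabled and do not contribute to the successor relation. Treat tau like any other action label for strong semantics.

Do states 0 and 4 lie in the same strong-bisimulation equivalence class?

Answer: NOT BISIMILAR

Working:
Refine partition for ~:
  round 0: {{0,1,2,3,4}}
  round 1: {{0},{1},{2,3},{4}}
  round 2: {{0},{1},{2},{3},{4}}
stable after 3 split(s): 5 block(s)
[0]={0}  [4]={4}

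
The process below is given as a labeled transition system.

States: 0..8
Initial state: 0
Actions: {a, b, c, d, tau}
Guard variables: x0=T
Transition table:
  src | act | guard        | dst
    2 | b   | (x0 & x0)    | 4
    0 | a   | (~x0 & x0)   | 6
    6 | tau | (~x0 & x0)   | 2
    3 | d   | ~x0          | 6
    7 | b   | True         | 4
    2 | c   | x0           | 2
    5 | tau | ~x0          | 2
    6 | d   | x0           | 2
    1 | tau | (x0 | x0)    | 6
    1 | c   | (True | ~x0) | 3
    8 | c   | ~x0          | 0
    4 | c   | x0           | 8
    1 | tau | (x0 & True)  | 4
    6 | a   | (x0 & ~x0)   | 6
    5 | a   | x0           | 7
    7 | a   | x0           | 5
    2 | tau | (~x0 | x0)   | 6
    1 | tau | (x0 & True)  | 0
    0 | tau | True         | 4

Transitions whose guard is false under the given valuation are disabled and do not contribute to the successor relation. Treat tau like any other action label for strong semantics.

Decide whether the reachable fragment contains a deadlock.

Reachable = {0,4,8}
  0: tau→4  [1 exit(s)]
  4: c→8  [1 exit(s)]
  8: ∅  [STUCK]
Path to 8: tau·c

Answer: DEADLOCK at state 8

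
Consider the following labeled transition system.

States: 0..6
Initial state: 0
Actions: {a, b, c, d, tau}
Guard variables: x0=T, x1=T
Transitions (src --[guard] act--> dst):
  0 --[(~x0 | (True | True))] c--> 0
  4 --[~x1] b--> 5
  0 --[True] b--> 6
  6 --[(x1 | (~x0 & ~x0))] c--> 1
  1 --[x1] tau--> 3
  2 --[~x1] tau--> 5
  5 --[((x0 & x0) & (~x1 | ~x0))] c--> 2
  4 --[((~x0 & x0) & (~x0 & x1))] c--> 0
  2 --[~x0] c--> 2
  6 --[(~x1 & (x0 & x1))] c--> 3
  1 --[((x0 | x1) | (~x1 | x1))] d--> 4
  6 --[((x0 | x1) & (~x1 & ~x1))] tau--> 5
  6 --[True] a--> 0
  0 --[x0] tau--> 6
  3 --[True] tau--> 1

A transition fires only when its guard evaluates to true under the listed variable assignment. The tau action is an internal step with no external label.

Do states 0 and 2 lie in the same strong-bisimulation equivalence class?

Bisimulation quotient by refinement:
  π0 = {{0,1,2,3,4,5,6}}
  π1 = {{0},{1},{2,4,5},{3},{6}}
Fixed point at round 2; 5 class(es).
0∈{0}, 2∈{2,4,5}

Answer: NOT BISIMILAR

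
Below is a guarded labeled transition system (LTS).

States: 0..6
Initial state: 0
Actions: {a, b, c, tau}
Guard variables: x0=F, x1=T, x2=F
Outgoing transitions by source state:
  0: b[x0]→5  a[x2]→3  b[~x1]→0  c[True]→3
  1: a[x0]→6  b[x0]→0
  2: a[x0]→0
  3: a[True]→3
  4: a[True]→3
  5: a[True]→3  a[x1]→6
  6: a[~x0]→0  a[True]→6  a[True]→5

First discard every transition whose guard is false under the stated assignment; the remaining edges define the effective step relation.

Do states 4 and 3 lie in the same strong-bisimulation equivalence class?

Answer: BISIMILAR

Working:
Bisimulation quotient by refinement:
  round 0: {{0,1,2,3,4,5,6}}
  round 1: {{0},{1,2},{3,4,5,6}}
  round 2: {{0},{1,2},{3,4,5},{6}}
  round 3: {{0},{1,2},{3,4},{5},{6}}
stable after 4 split(s): 5 block(s)
4∈{3,4}, 3∈{3,4}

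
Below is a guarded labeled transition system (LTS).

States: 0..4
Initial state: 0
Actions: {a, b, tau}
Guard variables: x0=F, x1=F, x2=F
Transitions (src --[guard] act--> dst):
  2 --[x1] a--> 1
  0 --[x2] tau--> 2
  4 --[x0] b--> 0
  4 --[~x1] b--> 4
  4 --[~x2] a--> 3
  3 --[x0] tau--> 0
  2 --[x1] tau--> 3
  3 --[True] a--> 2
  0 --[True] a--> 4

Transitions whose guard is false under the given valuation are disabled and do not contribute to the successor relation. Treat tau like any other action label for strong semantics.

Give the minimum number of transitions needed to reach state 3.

Layered search for 3:
  Layer 0: {0}
  Layer 1: {4}
  Layer 2: {3}
first hit 3 at d=2 via a·a

Answer: 2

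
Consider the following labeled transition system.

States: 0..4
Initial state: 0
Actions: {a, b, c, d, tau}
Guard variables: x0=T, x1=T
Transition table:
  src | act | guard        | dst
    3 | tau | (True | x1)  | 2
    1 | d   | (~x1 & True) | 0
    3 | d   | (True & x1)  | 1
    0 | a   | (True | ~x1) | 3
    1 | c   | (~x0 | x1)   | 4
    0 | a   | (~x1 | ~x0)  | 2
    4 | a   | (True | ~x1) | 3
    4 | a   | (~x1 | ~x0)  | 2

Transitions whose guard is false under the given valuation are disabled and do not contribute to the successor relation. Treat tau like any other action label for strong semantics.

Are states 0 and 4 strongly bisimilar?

Refine partition for ~:
  round 0: {{0,1,2,3,4}}
  round 1: {{0,4},{1},{2},{3}}
stable after 2 split(s): 4 block(s)
[0]={0,4}  [4]={0,4}

Answer: BISIMILAR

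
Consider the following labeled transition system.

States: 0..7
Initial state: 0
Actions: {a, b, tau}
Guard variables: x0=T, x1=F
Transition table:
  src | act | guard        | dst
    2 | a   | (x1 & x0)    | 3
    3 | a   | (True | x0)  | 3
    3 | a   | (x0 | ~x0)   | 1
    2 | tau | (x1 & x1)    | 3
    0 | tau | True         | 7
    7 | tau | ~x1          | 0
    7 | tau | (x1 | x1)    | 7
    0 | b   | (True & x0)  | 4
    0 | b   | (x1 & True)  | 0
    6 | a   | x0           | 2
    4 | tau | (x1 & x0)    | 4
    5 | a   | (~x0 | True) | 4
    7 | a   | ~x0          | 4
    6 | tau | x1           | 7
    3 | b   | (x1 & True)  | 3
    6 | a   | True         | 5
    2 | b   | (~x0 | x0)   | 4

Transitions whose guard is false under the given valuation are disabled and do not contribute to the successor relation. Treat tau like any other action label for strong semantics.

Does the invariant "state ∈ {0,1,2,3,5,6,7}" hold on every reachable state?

Answer: INVARIANT VIOLATED at state 4

Analysis:
Allowed set {0,1,2,3,5,6,7}
Reachable = {0,4,7}
  0: ok
  4: ✗ unsafe
  7: ok
reach 4 via b — violates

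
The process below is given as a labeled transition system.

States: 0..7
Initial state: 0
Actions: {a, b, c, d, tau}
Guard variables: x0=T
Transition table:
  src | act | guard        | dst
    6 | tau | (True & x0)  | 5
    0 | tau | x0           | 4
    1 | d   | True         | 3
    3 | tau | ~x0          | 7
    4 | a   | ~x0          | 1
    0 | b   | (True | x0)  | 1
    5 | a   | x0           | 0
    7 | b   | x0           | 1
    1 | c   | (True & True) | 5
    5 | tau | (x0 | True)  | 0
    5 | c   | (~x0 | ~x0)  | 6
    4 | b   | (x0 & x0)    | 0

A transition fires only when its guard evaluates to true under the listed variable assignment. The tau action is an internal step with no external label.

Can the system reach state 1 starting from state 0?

Answer: REACHABLE

Working:
After dropping false guards: 9 live edges.
Layer 0: {0}
Layer 1: {1,4}  total {0,1,4}
Layer 2: {3,5}  total {0,1,3,4,5}
R = {0,1,3,4,5}
trace reaching 1: b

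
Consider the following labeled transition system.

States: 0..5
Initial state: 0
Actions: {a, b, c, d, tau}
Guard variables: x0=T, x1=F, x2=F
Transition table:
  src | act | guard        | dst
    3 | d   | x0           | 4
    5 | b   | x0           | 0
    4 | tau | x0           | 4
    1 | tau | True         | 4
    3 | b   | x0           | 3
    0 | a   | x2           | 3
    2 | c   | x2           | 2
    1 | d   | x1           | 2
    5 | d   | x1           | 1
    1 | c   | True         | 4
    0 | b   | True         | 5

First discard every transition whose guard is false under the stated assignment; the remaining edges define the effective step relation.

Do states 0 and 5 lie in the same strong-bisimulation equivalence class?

Answer: BISIMILAR

Analysis:
Refine partition for ~:
  round 0: {{0,1,2,3,4,5}}
  round 1: {{0,5},{1},{2},{3},{4}}
5 equivalence class(es) (converged in 2)
class of 0: {0,5}; class of 5: {0,5}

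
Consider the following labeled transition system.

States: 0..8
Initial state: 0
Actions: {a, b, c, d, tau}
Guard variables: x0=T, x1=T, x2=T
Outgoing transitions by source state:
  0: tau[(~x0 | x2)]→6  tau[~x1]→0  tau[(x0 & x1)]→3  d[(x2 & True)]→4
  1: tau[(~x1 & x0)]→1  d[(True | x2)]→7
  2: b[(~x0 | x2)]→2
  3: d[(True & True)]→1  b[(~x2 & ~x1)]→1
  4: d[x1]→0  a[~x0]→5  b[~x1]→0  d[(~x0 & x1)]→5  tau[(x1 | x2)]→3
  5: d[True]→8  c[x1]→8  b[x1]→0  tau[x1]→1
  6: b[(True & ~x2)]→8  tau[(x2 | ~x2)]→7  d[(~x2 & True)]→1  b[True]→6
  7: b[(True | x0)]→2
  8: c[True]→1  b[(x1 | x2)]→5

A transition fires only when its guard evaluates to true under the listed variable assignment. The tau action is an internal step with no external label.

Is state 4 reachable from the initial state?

17 transition(s) survive guard evaluation.
depth 0: {0}
depth 1: {3,4,6}  total {0,3,4,6}
depth 2: {1,7}  total {0,1,3,4,6,7}
depth 3: {2}  total {0,1,2,3,4,6,7}
Reach set: {0,1,2,3,4,6,7}
trace reaching 4: d

Answer: REACHABLE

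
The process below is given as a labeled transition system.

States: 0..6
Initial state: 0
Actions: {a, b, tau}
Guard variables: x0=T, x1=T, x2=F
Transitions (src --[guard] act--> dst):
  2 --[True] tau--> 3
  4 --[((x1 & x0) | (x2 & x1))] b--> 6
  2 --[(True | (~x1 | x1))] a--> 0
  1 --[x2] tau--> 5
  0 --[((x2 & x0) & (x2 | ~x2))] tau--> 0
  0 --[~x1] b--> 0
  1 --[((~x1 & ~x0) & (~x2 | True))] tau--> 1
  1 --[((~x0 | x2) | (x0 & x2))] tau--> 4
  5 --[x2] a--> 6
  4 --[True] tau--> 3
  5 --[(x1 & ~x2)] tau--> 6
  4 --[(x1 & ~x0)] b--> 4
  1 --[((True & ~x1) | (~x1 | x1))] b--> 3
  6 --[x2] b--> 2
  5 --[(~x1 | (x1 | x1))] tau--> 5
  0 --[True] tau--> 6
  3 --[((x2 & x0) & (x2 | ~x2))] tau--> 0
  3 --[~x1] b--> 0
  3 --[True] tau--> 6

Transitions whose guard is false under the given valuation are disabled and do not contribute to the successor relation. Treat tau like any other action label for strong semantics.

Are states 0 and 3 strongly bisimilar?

Bisimulation quotient by refinement:
  π0 = {{0,1,2,3,4,5,6}}
  π1 = {{0,3,5},{1},{2},{4},{6}}
  π2 = {{0,3},{1},{2},{4},{5},{6}}
stable after 3 split(s): 6 block(s)
class of 0: {0,3}; class of 3: {0,3}

Answer: BISIMILAR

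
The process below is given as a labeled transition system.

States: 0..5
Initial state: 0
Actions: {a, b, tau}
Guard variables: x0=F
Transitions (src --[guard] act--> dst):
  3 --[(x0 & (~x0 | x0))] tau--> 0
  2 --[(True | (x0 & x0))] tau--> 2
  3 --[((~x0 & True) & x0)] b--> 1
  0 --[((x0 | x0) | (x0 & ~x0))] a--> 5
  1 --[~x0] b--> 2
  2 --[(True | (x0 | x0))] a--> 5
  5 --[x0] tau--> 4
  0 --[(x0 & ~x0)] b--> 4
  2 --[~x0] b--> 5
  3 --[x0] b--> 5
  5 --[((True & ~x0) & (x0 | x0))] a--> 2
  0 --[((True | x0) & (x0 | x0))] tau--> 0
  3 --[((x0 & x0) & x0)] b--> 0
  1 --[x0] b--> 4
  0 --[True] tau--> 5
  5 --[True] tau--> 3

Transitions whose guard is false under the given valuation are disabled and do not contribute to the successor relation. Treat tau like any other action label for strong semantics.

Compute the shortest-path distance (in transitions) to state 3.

Answer: 2

Trace:
Layered search for 3:
  L0 = {0}
  L1 = {5}
  L2 = {3}
3 enters at depth 2; path tau·tau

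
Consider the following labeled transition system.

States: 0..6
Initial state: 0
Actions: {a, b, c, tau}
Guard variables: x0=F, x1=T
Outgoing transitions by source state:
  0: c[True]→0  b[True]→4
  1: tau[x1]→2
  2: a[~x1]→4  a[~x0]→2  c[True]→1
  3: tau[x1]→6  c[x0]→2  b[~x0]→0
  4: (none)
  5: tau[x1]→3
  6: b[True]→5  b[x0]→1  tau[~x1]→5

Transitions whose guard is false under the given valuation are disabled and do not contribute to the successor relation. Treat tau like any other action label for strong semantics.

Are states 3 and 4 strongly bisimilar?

Answer: NOT BISIMILAR

Analysis:
Bisimulation quotient by refinement:
  P[0] = {{0,1,2,3,4,5,6}}
  P[1] = {{0},{1,5},{2},{3},{4},{6}}
  P[2] = {{0},{1},{2},{3},{4},{5},{6}}
7 equivalence class(es) (converged in 3)
[3]={3}  [4]={4}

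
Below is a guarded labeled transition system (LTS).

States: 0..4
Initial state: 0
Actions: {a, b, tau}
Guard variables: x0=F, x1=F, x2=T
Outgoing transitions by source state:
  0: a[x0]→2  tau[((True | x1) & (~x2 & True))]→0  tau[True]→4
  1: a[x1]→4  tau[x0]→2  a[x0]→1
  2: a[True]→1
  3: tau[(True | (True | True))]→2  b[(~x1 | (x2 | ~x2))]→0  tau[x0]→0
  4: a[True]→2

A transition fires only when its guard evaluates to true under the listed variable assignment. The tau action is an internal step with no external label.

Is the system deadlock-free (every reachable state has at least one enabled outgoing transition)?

Answer: DEADLOCK at state 1

Trace:
Reach set: {0,1,2,4}
  0: tau→4  [deg 1]
  1: ∅  [STUCK]
  2: a→1  [deg 1]
  4: a→2  [deg 1]
witness 1: tau·a·a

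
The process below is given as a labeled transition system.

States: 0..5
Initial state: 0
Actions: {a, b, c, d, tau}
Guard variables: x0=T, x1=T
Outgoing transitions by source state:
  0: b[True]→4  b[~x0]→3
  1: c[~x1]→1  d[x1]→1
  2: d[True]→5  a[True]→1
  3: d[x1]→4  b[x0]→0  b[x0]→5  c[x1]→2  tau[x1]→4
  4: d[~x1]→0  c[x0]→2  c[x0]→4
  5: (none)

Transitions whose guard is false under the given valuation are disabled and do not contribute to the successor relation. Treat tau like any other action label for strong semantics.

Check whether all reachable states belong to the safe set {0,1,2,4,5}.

Safe = {0,1,2,4,5}
Reach set: {0,1,2,4,5}
  0: ok
  1: ok
  2: ok
  4: ok
  5: ok

Answer: INVARIANT HOLDS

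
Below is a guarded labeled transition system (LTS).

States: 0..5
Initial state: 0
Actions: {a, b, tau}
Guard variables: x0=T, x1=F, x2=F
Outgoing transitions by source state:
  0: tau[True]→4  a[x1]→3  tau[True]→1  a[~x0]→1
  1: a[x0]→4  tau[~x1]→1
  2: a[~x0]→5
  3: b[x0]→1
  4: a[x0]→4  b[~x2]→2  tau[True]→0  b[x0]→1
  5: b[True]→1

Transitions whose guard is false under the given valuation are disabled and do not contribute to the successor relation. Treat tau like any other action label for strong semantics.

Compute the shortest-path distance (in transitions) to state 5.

Layered search for 5:
  L0 = {0}
  L1 = {1,4}
  L2 = {2}
5 never appears.

Answer: UNREACHABLE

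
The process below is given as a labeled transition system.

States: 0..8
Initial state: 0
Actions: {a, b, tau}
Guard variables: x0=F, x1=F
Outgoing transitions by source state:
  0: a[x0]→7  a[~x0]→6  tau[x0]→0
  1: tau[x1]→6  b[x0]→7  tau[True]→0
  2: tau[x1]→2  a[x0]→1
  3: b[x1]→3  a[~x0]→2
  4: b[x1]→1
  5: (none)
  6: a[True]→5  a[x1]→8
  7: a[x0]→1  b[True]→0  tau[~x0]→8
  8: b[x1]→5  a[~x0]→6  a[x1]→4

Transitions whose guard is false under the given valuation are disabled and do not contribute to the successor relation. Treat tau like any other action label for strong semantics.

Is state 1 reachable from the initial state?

Answer: UNREACHABLE

Working:
Guard filter leaves 7 enabled edge(s).
depth 0: {0}
depth 1: {6}  now seen {0,6}
depth 2: {5}  now seen {0,5,6}
Reachable = {0,5,6}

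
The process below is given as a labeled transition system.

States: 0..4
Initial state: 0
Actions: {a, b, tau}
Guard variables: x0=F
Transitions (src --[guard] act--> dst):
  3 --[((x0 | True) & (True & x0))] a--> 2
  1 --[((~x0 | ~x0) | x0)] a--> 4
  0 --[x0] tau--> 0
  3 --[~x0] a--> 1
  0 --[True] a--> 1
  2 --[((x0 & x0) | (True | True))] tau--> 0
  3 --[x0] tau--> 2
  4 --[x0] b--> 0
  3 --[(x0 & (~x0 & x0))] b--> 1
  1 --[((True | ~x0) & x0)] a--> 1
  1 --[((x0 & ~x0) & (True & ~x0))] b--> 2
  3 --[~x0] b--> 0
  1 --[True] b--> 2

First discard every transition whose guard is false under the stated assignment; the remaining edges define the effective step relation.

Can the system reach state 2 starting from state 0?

Answer: REACHABLE

Analysis:
After dropping false guards: 6 live edges.
L0 = {0}
L1 = {1}  cumulative {0,1}
L2 = {2,4}  cumulative {0,1,2,4}
Reach set: {0,1,2,4}
trace reaching 2: a·b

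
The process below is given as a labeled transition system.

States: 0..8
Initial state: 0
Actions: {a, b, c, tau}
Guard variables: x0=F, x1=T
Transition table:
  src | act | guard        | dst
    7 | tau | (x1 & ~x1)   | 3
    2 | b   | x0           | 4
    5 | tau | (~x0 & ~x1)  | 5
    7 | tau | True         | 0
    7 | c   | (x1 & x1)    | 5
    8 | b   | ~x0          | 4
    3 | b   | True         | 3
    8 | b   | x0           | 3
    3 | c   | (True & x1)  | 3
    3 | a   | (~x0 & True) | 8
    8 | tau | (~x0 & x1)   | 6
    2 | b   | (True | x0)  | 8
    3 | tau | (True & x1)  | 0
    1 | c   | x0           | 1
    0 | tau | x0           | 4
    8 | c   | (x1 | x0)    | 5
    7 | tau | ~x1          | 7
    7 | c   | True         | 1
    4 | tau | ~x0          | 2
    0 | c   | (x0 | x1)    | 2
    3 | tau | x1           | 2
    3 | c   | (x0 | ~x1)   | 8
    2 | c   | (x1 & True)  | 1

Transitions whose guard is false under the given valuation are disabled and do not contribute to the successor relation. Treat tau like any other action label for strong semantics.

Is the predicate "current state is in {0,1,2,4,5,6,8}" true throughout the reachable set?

Allowed set {0,1,2,4,5,6,8}
Reachable = {0,1,2,4,5,6,8}
  0: safe
  1: safe
  2: safe
  4: safe
  5: safe
  6: safe
  8: safe

Answer: INVARIANT HOLDS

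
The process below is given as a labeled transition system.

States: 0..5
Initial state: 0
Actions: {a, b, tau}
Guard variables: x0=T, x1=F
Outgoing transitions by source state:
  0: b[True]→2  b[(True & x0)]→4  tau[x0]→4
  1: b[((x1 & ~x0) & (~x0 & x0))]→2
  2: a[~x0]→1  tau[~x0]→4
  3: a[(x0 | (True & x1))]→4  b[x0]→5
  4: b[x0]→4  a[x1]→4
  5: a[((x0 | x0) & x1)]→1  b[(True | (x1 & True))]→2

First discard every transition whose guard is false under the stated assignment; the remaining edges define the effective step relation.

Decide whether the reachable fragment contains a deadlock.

Reach set: {0,2,4}
  0: b→2  b→4  tau→4  [3 exit(s)]
  2: ∅  [STUCK]
  4: b→4  [1 exit(s)]
Path to 2: b

Answer: DEADLOCK at state 2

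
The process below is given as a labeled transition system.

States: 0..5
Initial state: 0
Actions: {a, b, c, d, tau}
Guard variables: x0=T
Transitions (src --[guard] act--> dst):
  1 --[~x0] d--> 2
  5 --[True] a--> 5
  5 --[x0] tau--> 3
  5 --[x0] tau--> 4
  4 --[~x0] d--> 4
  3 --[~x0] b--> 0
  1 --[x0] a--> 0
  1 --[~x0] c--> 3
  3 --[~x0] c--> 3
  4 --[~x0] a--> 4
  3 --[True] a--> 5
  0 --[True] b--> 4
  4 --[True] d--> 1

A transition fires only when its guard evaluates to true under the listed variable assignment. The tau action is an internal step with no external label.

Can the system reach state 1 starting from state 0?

Answer: REACHABLE

Working:
Guard filter leaves 7 enabled edge(s).
depth 0: {0}
depth 1: {4}  now seen {0,4}
depth 2: {1}  now seen {0,1,4}
Reachable = {0,1,4}
witness 1: b·d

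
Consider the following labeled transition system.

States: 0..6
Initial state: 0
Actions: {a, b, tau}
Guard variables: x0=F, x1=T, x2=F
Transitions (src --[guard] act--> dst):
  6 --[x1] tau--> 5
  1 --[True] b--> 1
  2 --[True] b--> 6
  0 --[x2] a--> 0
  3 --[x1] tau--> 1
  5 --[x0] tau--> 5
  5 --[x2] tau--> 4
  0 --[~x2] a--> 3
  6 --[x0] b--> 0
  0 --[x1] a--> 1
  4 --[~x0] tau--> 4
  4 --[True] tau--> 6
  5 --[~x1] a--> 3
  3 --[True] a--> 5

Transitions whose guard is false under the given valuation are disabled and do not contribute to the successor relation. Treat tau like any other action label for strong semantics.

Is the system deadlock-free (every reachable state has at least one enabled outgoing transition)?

Answer: DEADLOCK at state 5

Working:
R = {0,1,3,5}
  0: a→1  a→3  [2 out]
  1: b→1  [1 out]
  3: a→5  tau→1  [2 out]
  5: ∅  [STUCK]
Path to 5: a·a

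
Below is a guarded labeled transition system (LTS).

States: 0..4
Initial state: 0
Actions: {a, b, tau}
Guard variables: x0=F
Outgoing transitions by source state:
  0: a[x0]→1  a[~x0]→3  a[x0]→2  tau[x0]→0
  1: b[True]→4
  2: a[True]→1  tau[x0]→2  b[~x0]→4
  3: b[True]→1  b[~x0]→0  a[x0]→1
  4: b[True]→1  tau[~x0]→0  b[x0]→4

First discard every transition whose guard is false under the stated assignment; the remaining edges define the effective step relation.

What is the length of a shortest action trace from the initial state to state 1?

Answer: 2

Trace:
BFS to 1:
  Layer 0: {0}
  Layer 1: {3}
  Layer 2: {1}
1 enters at depth 2; path a·b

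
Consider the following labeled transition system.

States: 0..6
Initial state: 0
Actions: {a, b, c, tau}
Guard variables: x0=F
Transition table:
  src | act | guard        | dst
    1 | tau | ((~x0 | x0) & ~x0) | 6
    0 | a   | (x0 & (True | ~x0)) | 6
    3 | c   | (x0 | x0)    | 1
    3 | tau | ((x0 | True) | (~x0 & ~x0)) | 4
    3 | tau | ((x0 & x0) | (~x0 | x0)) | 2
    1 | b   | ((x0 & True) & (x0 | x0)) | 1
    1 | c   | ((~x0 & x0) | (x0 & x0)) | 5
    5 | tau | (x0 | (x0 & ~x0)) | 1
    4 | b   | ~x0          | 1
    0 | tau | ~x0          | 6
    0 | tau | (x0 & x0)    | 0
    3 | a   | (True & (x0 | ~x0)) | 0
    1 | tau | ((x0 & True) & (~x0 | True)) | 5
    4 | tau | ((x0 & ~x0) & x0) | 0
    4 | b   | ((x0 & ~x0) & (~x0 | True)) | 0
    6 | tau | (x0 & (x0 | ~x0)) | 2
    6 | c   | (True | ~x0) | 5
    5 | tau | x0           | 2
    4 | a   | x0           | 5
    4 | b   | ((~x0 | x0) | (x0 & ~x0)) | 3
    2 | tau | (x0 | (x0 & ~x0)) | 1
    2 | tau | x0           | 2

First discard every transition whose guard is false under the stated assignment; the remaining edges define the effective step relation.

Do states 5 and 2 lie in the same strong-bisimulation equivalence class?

Answer: BISIMILAR

Trace:
Bisimulation quotient by refinement:
  round 0: {{0,1,2,3,4,5,6}}
  round 1: {{0,1},{2,5},{3},{4},{6}}
stable after 2 split(s): 5 block(s)
[5]={2,5}  [2]={2,5}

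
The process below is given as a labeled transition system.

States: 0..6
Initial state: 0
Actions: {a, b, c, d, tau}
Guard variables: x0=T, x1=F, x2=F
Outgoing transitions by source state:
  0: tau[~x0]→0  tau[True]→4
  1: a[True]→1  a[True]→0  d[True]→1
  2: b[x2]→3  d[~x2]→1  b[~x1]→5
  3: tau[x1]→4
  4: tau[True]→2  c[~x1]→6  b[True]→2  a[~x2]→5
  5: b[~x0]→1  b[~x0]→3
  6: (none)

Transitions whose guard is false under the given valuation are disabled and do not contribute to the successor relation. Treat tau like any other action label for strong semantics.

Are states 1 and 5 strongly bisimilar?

Answer: NOT BISIMILAR

Analysis:
Refine partition for ~:
  π0 = {{0,1,2,3,4,5,6}}
  π1 = {{0},{1},{2},{3,5,6},{4}}
stable after 2 split(s): 5 block(s)
class of 1: {1}; class of 5: {3,5,6}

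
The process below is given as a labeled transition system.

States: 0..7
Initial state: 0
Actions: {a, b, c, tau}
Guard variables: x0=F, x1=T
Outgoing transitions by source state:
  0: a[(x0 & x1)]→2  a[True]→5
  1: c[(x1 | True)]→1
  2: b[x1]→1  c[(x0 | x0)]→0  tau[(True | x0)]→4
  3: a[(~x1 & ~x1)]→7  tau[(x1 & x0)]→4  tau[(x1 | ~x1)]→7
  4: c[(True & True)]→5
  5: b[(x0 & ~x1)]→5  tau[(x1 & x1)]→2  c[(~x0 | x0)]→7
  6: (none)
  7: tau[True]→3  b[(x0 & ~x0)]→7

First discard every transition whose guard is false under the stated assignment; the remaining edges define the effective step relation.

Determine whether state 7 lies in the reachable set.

Guard filter leaves 9 enabled edge(s).
depth 0: {0}
depth 1: {5}  cumulative {0,5}
depth 2: {2,7}  cumulative {0,2,5,7}
depth 3: {1,3,4}  cumulative {0,1,2,3,4,5,7}
Reachable = {0,1,2,3,4,5,7}
trace reaching 7: a·c

Answer: REACHABLE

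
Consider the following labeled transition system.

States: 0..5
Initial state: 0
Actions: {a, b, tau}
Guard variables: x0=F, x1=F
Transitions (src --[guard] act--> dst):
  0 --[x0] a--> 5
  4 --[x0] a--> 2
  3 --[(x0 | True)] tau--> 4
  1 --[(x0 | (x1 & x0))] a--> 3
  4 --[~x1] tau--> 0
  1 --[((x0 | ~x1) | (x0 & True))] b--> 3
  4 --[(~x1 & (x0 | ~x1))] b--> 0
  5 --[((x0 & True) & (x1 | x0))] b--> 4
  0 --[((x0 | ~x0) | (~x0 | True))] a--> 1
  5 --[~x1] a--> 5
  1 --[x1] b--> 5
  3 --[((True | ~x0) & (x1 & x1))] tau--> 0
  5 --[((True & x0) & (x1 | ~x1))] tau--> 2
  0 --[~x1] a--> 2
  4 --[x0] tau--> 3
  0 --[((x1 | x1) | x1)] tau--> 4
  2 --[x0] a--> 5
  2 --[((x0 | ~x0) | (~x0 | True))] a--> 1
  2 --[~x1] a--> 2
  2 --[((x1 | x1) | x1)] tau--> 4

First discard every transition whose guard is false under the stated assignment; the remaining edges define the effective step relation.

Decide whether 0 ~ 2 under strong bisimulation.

Answer: BISIMILAR

Analysis:
Bisimulation quotient by refinement:
  round 0: {{0,1,2,3,4,5}}
  round 1: {{0,2,5},{1},{3},{4}}
  round 2: {{0,2},{1},{3},{4},{5}}
Fixed point at round 3; 5 class(es).
class of 0: {0,2}; class of 2: {0,2}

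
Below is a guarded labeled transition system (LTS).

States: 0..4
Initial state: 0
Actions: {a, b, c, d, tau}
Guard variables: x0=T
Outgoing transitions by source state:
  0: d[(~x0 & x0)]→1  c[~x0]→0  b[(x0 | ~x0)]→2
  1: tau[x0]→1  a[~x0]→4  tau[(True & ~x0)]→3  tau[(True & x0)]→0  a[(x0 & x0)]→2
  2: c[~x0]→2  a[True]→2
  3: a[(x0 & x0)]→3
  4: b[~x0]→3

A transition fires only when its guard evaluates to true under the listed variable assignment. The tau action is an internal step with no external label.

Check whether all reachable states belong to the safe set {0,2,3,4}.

Answer: INVARIANT HOLDS

Working:
Inv-set: {0,2,3,4}
Reachable = {0,2}
  0: safe
  2: safe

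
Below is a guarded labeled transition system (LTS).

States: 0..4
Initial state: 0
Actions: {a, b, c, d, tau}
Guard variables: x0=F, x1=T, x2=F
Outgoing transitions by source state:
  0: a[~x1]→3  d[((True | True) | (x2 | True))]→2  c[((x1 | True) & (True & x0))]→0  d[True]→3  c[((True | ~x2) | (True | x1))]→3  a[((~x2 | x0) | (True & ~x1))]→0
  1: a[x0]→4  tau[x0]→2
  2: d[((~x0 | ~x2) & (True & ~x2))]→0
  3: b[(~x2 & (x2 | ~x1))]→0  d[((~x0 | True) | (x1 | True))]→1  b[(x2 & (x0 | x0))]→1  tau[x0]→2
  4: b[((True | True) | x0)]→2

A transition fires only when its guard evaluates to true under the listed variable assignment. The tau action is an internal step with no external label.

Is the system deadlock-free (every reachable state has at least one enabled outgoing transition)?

Reach set: {0,1,2,3}
  0: a→0  c→3  d→2  d→3  [deg 4]
  1: ∅  [STUCK]
  2: d→0  [deg 1]
  3: d→1  [deg 1]
trace reaching 1: d·d

Answer: DEADLOCK at state 1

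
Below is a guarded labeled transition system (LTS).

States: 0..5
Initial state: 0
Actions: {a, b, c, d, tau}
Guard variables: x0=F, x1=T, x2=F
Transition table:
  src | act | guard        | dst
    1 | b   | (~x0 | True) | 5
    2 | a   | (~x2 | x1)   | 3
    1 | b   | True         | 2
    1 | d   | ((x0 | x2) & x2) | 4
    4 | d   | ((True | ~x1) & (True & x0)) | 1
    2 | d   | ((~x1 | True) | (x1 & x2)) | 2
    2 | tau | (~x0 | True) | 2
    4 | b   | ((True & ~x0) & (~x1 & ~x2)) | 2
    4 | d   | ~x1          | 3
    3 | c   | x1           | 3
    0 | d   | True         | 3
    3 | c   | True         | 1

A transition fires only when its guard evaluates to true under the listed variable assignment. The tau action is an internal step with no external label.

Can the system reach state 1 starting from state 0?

Answer: REACHABLE

Analysis:
Guard filter leaves 8 enabled edge(s).
Layer 0: {0}
Layer 1: {3}  cumulative {0,3}
Layer 2: {1}  cumulative {0,1,3}
Layer 3: {2,5}  cumulative {0,1,2,3,5}
R = {0,1,2,3,5}
witness 1: d·c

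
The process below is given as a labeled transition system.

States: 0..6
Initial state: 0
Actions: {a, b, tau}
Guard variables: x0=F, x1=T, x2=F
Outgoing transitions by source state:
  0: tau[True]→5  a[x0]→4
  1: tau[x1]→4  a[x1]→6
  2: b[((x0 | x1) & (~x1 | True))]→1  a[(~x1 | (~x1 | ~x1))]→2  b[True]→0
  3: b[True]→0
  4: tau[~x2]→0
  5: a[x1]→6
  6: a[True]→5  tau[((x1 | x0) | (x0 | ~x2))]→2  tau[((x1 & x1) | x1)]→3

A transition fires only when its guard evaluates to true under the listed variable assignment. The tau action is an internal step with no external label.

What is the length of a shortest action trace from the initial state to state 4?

Breadth-first toward 4:
  Layer 0: {0}
  Layer 1: {5}
  Layer 2: {6}
  Layer 3: {2,3}
  Layer 4: {1}
  Layer 5: {4}
4 enters at depth 5; path tau·a·tau·b·tau

Answer: 5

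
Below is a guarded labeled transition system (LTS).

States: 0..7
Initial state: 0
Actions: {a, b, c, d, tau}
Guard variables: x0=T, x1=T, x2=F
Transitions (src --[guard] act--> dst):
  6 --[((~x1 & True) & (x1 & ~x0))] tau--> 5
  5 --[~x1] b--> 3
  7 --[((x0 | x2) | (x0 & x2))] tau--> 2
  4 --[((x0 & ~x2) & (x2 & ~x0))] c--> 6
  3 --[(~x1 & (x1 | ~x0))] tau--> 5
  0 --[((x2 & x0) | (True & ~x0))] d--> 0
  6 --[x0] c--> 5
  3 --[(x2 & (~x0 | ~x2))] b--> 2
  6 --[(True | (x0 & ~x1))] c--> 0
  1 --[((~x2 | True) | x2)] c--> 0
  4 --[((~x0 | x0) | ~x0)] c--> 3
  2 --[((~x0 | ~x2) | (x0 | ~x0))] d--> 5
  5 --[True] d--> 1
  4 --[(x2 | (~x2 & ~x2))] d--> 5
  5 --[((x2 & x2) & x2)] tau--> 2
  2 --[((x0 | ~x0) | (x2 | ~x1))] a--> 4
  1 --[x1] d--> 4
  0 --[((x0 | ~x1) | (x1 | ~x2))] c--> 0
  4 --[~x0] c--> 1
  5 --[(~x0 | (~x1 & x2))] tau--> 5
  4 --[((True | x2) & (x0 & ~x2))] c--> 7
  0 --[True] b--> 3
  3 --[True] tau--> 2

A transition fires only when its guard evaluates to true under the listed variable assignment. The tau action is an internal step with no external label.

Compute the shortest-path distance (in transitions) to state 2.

Answer: 2

Analysis:
Breadth-first toward 2:
  depth 0: {0}
  depth 1: {3}
  depth 2: {2}
depth(2)=2, e.g. b·tau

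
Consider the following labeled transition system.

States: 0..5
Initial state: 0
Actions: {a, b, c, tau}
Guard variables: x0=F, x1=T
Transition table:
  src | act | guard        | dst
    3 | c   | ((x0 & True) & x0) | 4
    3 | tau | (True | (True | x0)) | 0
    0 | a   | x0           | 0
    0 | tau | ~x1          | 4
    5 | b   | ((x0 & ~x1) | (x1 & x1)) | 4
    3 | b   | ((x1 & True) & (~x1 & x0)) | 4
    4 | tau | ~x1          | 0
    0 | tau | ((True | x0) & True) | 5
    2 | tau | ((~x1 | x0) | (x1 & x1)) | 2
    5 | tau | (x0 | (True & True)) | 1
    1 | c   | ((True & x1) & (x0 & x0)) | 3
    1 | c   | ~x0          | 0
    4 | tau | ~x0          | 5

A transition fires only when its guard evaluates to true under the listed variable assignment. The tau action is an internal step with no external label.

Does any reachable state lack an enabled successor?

R = {0,1,4,5}
  0: tau→5  [1 exit(s)]
  1: c→0  [1 exit(s)]
  4: tau→5  [1 exit(s)]
  5: b→4  tau→1  [2 exit(s)]

Answer: DEADLOCK-FREE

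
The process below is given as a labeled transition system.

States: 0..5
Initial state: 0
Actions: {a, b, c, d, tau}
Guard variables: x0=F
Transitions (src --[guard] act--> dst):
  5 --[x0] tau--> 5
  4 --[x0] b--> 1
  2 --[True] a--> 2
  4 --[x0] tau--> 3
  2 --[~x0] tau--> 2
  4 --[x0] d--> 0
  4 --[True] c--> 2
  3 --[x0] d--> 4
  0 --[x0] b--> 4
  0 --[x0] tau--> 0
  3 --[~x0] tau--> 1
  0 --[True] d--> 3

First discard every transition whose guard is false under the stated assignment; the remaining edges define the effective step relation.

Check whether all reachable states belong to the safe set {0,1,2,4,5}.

Answer: INVARIANT VIOLATED at state 3

Working:
Safe = {0,1,2,4,5}
Reachable = {0,1,3}
  0: safe
  1: safe
  3: ✗ unsafe
reach 3 via d — violates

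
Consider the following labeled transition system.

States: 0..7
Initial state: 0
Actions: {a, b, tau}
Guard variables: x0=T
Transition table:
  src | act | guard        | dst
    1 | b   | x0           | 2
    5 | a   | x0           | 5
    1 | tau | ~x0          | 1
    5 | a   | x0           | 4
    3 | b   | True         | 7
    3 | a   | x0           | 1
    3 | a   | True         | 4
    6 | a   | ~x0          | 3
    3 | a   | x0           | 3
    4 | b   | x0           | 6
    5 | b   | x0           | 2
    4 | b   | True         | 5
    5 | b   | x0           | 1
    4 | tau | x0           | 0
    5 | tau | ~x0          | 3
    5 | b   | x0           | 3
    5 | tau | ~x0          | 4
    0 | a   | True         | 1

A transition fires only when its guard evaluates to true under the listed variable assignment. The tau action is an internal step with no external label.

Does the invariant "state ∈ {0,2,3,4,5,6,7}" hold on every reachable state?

Answer: INVARIANT VIOLATED at state 1

Analysis:
Safe = {0,2,3,4,5,6,7}
Reachable = {0,1,2}
  0: ok
  1: ✗ unsafe
  2: ok
counterexample path to 1: a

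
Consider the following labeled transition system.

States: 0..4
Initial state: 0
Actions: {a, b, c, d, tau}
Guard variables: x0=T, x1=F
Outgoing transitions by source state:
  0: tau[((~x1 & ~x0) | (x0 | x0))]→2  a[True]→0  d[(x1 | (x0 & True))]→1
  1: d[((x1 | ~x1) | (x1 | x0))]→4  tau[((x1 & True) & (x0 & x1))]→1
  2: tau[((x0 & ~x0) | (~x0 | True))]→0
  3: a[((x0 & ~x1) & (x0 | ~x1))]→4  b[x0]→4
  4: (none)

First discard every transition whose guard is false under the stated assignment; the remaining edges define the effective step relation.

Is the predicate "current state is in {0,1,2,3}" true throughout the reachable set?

Answer: INVARIANT VIOLATED at state 4

Working:
Allowed set {0,1,2,3}
R = {0,1,2,4}
  0: ok
  1: ok
  2: ok
  4: VIOLATES
witness against invariant: d·d → 4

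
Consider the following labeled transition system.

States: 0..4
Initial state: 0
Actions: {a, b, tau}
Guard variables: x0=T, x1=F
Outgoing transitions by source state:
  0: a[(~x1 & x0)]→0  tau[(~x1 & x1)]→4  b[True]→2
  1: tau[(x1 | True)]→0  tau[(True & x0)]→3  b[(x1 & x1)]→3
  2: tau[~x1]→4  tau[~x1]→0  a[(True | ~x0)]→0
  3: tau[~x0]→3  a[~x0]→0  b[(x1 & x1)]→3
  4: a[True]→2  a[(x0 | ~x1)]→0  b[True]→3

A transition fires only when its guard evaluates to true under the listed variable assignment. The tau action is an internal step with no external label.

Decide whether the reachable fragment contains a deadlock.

Answer: DEADLOCK at state 3

Analysis:
R = {0,2,3,4}
  0: a→0  b→2  [2 exit(s)]
  2: a→0  tau→0  tau→4  [3 exit(s)]
  3: ∅  [deadlock]
  4: a→0  a→2  b→3  [3 exit(s)]
witness 3: b·tau·b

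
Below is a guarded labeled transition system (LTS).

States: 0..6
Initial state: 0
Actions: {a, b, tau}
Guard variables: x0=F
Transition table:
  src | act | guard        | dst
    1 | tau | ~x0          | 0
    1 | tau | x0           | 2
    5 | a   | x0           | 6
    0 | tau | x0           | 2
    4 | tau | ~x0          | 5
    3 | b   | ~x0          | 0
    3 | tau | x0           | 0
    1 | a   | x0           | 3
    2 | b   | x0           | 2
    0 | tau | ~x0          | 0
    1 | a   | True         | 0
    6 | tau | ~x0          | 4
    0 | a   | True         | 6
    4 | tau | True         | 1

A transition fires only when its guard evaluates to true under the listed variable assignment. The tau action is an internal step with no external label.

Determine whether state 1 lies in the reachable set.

After dropping false guards: 8 live edges.
depth 0: {0}
depth 1: {6}  total {0,6}
depth 2: {4}  total {0,4,6}
depth 3: {1,5}  total {0,1,4,5,6}
Reach set: {0,1,4,5,6}
witness 1: a·tau·tau

Answer: REACHABLE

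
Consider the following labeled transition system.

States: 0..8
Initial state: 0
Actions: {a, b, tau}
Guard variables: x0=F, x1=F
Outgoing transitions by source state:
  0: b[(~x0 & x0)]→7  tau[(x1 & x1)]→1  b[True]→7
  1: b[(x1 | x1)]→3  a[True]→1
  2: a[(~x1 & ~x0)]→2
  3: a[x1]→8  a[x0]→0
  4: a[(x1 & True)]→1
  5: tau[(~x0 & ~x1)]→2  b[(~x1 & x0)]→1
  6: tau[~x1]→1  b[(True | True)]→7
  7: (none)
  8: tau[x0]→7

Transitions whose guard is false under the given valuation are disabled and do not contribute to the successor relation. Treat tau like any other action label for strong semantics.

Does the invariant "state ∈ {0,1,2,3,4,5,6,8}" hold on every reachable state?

Inv-set: {0,1,2,3,4,5,6,8}
Reachable = {0,7}
  0: ✓
  7: outside
witness against invariant: b → 7

Answer: INVARIANT VIOLATED at state 7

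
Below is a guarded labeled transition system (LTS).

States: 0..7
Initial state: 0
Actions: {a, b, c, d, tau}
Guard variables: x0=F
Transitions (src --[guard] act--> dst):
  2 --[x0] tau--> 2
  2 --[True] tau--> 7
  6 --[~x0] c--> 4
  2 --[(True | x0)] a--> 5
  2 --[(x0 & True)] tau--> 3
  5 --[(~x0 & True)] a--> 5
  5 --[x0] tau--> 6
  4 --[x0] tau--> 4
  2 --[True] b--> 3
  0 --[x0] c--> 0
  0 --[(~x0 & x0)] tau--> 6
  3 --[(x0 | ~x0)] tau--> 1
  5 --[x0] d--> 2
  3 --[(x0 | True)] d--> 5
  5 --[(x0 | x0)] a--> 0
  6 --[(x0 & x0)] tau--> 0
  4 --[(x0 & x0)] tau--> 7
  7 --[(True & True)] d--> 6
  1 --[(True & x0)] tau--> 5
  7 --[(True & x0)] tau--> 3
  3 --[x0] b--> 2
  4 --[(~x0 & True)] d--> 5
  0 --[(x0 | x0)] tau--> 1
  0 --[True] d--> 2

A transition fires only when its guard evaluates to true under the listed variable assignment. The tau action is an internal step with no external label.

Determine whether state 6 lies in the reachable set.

After dropping false guards: 10 live edges.
Layer 0: {0}
Layer 1: {2}  total {0,2}
Layer 2: {3,5,7}  total {0,2,3,5,7}
Layer 3: {1,6}  total {0,1,2,3,5,6,7}
Layer 4: {4}  total {0,1,2,3,4,5,6,7}
Reachable = {0,1,2,3,4,5,6,7}
witness 6: d·tau·d

Answer: REACHABLE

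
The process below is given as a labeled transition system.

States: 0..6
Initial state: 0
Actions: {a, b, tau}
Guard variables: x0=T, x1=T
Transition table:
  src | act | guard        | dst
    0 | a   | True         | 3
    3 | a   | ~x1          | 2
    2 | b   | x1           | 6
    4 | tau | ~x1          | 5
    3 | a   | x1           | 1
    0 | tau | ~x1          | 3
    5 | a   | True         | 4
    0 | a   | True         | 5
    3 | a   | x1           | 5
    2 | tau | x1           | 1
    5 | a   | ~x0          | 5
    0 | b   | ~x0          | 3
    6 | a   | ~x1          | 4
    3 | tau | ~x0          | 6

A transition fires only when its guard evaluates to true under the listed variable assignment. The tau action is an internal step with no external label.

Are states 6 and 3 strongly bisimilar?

Bisimulation quotient by refinement:
  π0 = {{0,1,2,3,4,5,6}}
  π1 = {{0,3,5},{1,4,6},{2}}
  π2 = {{0},{1,4,6},{2},{3},{5}}
stable after 3 split(s): 5 block(s)
class of 6: {1,4,6}; class of 3: {3}

Answer: NOT BISIMILAR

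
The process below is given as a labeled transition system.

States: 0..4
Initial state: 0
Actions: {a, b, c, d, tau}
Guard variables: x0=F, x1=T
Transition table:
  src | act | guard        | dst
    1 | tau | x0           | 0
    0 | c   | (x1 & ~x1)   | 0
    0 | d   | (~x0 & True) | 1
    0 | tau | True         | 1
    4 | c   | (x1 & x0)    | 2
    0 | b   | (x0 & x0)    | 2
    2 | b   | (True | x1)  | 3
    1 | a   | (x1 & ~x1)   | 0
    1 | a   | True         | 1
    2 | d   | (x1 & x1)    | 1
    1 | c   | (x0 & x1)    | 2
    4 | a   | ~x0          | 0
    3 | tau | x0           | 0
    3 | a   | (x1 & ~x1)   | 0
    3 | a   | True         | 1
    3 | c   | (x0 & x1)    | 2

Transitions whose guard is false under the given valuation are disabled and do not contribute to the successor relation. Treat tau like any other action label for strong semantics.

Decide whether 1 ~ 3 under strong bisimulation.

Refine partition for ~:
  π0 = {{0,1,2,3,4}}
  π1 = {{0},{1,3,4},{2}}
  π2 = {{0},{1,3},{2},{4}}
Fixed point at round 3; 4 class(es).
class of 1: {1,3}; class of 3: {1,3}

Answer: BISIMILAR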